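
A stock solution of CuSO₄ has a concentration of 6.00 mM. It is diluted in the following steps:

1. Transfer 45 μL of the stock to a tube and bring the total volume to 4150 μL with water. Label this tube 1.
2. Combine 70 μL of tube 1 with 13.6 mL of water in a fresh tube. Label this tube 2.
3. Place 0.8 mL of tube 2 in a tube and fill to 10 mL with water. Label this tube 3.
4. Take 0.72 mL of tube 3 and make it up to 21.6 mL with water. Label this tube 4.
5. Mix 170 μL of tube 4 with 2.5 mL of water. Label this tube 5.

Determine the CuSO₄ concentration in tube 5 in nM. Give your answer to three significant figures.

Step 1: 45 μL brought to 4150 μL → factor 4150/45 = 92.222
Step 2: 70 μL + 13.6 mL = 13670 μL total → factor 13670/70 = 195.29
Step 3: 0.8 mL brought to 10 mL → factor 10/0.8 = 12.5
Step 4: 0.72 mL brought to 21.6 mL → factor 21.6/0.72 = 30
Step 5: 170 μL + 2.5 mL = 2670 μL total → factor 2670/170 = 15.706
Overall dilution factor = 92.222 × 195.29 × 12.5 × 30 × 15.706 = 1.0607 × 10^8
Final = 6.00 mM / 1.0607 × 10^8 = 5.657 × 10^-8 mM = 0.0566 nM

0.0566 nM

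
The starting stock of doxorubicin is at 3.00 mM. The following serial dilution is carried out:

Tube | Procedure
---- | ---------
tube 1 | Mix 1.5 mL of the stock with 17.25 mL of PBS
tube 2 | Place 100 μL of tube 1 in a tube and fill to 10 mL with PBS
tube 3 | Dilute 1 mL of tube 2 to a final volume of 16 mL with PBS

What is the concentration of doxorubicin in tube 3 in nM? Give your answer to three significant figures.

Step 1: 1.5 mL + 17.25 mL = 18.75 mL total → factor 18.75/1.5 = 12.5
Step 2: 100 μL brought to 10 mL → factor 10000/100 = 100
Step 3: 1 mL brought to 16 mL → factor 16/1 = 16
Overall dilution factor = 12.5 × 100 × 16 = 20000
Final = 3.00 mM / 20000 = 0.0001500 mM = 150 nM

150 nM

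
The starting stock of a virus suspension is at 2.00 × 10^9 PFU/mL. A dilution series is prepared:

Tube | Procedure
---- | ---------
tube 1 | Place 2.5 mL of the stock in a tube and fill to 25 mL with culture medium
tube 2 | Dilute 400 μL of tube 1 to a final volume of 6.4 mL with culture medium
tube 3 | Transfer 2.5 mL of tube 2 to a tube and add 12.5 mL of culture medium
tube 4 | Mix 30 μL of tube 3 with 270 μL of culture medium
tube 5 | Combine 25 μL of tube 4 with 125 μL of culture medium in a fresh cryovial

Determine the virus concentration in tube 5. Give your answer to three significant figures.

Step 1: 2.5 mL brought to 25 mL → factor 25/2.5 = 10
Step 2: 400 μL brought to 6.4 mL → factor 6400/400 = 16
Step 3: 2.5 mL + 12.5 mL = 15 mL total → factor 15/2.5 = 6
Step 4: 30 μL + 270 μL = 300 μL total → factor 300/30 = 10
Step 5: 25 μL + 125 μL = 150 μL total → factor 150/25 = 6
Overall dilution factor = 10 × 16 × 6 × 10 × 6 = 57600
Final = 2.00 × 10^9 PFU/mL / 57600 = 3.47 × 10^4 PFU/mL

3.47 × 10^4 PFU/mL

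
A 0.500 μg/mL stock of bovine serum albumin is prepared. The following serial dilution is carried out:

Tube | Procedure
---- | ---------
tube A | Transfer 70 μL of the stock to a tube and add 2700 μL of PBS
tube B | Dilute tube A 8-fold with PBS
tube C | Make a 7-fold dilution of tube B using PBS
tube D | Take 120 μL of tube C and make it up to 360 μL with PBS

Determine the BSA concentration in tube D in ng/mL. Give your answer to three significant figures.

Step 1: 70 μL + 2700 μL = 2770 μL total → factor 2770/70 = 39.571
Step 2: 8-fold → factor 8
Step 3: 7-fold → factor 7
Step 4: 120 μL brought to 360 μL → factor 360/120 = 3
Overall dilution factor = 39.571 × 8 × 7 × 3 = 6648
Final = 0.500 μg/mL / 6648 = 7.521 × 10^-5 μg/mL = 0.0752 ng/mL

0.0752 ng/mL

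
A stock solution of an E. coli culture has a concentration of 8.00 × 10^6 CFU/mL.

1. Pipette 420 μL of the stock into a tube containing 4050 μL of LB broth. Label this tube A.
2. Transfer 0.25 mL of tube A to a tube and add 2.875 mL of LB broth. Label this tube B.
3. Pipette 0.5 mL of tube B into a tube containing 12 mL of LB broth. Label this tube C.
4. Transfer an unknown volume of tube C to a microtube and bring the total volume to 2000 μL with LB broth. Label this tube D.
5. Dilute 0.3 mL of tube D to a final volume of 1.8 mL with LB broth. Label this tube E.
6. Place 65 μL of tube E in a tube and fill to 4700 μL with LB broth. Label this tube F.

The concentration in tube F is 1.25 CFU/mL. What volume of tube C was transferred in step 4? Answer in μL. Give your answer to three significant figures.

Step 1: 420 μL + 4050 μL = 4470 μL total → factor 4470/420 = 10.643
Step 2: 0.25 mL + 2.875 mL = 3.125 mL total → factor 3.125/0.25 = 12.5
Step 3: 0.5 mL + 12 mL = 12.5 mL total → factor 12.5/0.5 = 25
Step 4: v brought to 2000 μL → factor = 2000 μL/v
Step 5: 0.3 mL brought to 1.8 mL → factor 1.8/0.3 = 6
Step 6: 65 μL brought to 4700 μL → factor 4700/65 = 72.308
Product of known-step factors = 1.4429 × 10^6
Overall factor = 8.00 × 10^6 CFU/mL / (1.25 CFU/mL) = 6.4 × 10^6
Step-4 factor = 6.4 × 10^6 / 1.4429 × 10^6 = 4.4354
v = 2000 μL / 4.4354 = 451 μL

451 μL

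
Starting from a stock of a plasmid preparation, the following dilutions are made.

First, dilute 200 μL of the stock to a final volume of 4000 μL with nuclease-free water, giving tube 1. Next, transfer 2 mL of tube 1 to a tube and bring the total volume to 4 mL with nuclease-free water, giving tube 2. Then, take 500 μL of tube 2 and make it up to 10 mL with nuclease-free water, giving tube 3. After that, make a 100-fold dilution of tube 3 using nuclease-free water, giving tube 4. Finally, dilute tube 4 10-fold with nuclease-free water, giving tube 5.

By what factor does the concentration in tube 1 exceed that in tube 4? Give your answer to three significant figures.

4.00 × 10^3

Step 1: 200 μL brought to 4000 μL → factor 4000/200 = 20
Step 2: 2 mL brought to 4 mL → factor 4/2 = 2
Step 3: 500 μL brought to 10 mL → factor 10000/500 = 20
Step 4: 100-fold → factor 100
Dilution factor to tube 1 = 20; to tube 4 = 80000
[tube 1]/[tube 4] = (factor to tube 4)/(factor to tube 1) = 80000/20 = 4.00 × 10^3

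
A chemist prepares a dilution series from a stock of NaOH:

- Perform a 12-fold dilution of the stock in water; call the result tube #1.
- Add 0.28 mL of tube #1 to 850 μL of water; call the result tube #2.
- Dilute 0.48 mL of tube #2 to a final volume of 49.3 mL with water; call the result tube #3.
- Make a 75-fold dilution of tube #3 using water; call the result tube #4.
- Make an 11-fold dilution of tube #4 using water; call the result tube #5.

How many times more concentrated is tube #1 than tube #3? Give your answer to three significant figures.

415

Step 1: 12-fold → factor 12
Step 2: 0.28 mL + 850 μL = 1.13 mL total → factor 1.13/0.28 = 4.0357
Step 3: 0.48 mL brought to 49.3 mL → factor 49.3/0.48 = 102.71
Dilution factor to tube #1 = 12; to tube #3 = 4974
[tube #1]/[tube #3] = (factor to tube #3)/(factor to tube #1) = 4974/12 = 415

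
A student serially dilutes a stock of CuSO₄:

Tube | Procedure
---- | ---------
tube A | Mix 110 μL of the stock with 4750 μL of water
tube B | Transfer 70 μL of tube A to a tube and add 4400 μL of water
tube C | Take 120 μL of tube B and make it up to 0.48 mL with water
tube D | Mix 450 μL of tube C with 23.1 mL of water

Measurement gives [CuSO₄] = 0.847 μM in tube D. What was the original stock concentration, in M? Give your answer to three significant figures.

Step 1: 110 μL + 4750 μL = 4860 μL total → factor 4860/110 = 44.182
Step 2: 70 μL + 4400 μL = 4470 μL total → factor 4470/70 = 63.857
Step 3: 120 μL brought to 0.48 mL → factor 480/120 = 4
Step 4: 450 μL + 23.1 mL = 23550 μL total → factor 23550/450 = 52.333
Overall dilution factor = 44.182 × 63.857 × 4 × 52.333 = 5.906 × 10^5
Stock = 0.847 μM × 5.906 × 10^5 = 5.002 × 10^5 μM = 0.500 M

0.500 M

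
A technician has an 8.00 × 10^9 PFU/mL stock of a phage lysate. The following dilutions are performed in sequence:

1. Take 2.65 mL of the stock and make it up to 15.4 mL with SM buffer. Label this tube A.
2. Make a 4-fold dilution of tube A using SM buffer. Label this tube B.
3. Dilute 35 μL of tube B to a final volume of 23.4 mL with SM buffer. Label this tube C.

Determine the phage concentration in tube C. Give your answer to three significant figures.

5.15 × 10^5 PFU/mL

Step 1: 2.65 mL brought to 15.4 mL → factor 15.4/2.65 = 5.8113
Step 2: 4-fold → factor 4
Step 3: 35 μL brought to 23.4 mL → factor 23400/35 = 668.57
Overall dilution factor = 5.8113 × 4 × 668.57 = 15541
Final = 8.00 × 10^9 PFU/mL / 15541 = 5.15 × 10^5 PFU/mL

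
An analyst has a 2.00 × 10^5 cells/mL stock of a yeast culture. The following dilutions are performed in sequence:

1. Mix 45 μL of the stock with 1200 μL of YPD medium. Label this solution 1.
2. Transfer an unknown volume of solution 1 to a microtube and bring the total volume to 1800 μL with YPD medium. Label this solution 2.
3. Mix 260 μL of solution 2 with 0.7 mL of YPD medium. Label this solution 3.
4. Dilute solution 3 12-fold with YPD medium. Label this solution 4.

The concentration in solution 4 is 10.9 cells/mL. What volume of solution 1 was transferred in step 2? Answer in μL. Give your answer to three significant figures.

120 μL

Step 1: 45 μL + 1200 μL = 1245 μL total → factor 1245/45 = 27.667
Step 2: v brought to 1800 μL → factor = 1800 μL/v
Step 3: 260 μL + 0.7 mL = 960 μL total → factor 960/260 = 3.6923
Step 4: 12-fold → factor 12
Product of known-step factors = 1225.8
Overall factor = 2.00 × 10^5 cells/mL / (10.9 cells/mL) = 18349
Step-2 factor = 18349 / 1225.8 = 14.968
v = 1800 μL / 14.968 = 120 μL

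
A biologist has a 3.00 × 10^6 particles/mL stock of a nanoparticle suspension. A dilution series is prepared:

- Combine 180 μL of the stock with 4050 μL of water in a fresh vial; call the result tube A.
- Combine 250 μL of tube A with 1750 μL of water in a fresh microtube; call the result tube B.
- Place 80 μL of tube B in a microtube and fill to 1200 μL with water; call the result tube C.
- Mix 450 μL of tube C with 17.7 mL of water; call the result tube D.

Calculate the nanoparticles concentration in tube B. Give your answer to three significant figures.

Step 1: 180 μL + 4050 μL = 4230 μL total → factor 4230/180 = 23.5
Step 2: 250 μL + 1750 μL = 2000 μL total → factor 2000/250 = 8
Dilution factor through tube B = 23.5 × 8 = 188
[tube B] = 3.00 × 10^6 particles/mL / 188 = 1.60 × 10^4 particles/mL

1.60 × 10^4 particles/mL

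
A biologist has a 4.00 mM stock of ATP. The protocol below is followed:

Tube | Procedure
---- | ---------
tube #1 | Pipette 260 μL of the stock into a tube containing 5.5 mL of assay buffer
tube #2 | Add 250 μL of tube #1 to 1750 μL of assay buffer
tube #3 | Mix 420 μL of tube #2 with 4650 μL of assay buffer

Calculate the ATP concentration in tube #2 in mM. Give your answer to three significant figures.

0.0226 mM

Step 1: 260 μL + 5.5 mL = 5760 μL total → factor 5760/260 = 22.154
Step 2: 250 μL + 1750 μL = 2000 μL total → factor 2000/250 = 8
Dilution factor through tube #2 = 22.154 × 8 = 177.23
[tube #2] = 4.00 mM / 177.23 = 0.0226 mM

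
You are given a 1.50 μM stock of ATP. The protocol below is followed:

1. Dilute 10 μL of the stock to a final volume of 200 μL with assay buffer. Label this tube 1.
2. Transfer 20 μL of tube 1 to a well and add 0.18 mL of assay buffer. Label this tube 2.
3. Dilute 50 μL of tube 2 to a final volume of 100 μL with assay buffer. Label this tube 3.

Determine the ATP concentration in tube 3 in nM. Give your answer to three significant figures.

3.75 nM

Step 1: 10 μL brought to 200 μL → factor 200/10 = 20
Step 2: 20 μL + 0.18 mL = 200 μL total → factor 200/20 = 10
Step 3: 50 μL brought to 100 μL → factor 100/50 = 2
Overall dilution factor = 20 × 10 × 2 = 400
Final = 1.50 μM / 400 = 0.003750 μM = 3.75 nM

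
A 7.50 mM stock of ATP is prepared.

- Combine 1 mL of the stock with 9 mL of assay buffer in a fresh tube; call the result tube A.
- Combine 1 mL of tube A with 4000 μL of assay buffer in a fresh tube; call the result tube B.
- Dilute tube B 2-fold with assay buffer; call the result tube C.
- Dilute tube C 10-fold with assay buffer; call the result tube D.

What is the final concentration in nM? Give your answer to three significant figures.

Step 1: 1 mL + 9 mL = 10 mL total → factor 10/1 = 10
Step 2: 1 mL + 4000 μL = 5 mL total → factor 5/1 = 5
Step 3: 2-fold → factor 2
Step 4: 10-fold → factor 10
Overall dilution factor = 10 × 5 × 2 × 10 = 1000
Final = 7.50 mM / 1000 = 0.007500 mM = 7.50 × 10^3 nM

7.50 × 10^3 nM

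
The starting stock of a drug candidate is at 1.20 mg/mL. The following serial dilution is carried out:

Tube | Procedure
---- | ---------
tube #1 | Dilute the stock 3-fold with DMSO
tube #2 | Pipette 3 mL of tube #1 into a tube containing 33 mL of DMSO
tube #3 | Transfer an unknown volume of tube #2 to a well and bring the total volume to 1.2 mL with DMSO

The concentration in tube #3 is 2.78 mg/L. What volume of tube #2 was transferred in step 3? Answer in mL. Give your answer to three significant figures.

0.100 mL

Step 1: 3-fold → factor 3
Step 2: 3 mL + 33 mL = 36 mL total → factor 36/3 = 12
Step 3: v brought to 1.2 mL → factor = 1.2 mL/v
Product of known-step factors = 36
Overall factor = 1.20 mg/mL / (2.78 mg/L) = 431.65
Step-3 factor = 431.65 / 36 = 11.99
v = 1.2 mL / 11.99 = 0.100 mL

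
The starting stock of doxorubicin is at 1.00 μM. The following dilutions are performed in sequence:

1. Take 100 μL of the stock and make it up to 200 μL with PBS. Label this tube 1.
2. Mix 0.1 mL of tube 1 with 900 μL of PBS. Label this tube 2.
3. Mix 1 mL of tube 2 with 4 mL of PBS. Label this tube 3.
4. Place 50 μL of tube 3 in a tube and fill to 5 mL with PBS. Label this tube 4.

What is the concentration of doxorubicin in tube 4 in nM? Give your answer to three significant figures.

Step 1: 100 μL brought to 200 μL → factor 200/100 = 2
Step 2: 0.1 mL + 900 μL = 1 mL total → factor 1/0.1 = 10
Step 3: 1 mL + 4 mL = 5 mL total → factor 5/1 = 5
Step 4: 50 μL brought to 5 mL → factor 5000/50 = 100
Overall dilution factor = 2 × 10 × 5 × 100 = 10000
Final = 1.00 μM / 10000 = 0.0001000 μM = 0.100 nM

0.100 nM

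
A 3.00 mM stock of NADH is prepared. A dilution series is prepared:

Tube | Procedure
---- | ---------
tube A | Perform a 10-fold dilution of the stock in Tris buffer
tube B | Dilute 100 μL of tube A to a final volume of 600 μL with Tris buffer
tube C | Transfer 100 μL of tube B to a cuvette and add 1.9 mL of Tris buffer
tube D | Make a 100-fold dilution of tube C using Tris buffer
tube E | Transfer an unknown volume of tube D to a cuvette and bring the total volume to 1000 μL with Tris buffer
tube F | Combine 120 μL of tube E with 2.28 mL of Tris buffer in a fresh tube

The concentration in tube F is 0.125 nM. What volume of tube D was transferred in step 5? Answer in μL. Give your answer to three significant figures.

Step 1: 10-fold → factor 10
Step 2: 100 μL brought to 600 μL → factor 600/100 = 6
Step 3: 100 μL + 1.9 mL = 2000 μL total → factor 2000/100 = 20
Step 4: 100-fold → factor 100
Step 5: v brought to 1000 μL → factor = 1000 μL/v
Step 6: 120 μL + 2.28 mL = 2400 μL total → factor 2400/120 = 20
Product of known-step factors = 2.4 × 10^6
Overall factor = 3.00 mM / (0.125 nM) = 2.4 × 10^7
Step-5 factor = 2.4 × 10^7 / 2.4 × 10^6 = 10
v = 1000 μL / 10 = 100 μL

100 μL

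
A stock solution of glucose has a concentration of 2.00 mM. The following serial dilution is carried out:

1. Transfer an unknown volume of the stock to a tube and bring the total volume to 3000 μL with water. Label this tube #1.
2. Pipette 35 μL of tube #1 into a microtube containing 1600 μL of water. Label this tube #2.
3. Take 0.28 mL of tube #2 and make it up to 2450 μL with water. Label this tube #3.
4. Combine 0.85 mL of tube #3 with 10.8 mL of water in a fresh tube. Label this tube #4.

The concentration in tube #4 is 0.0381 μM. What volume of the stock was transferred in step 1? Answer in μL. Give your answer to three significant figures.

320 μL

Step 1: v brought to 3000 μL → factor = 3000 μL/v
Step 2: 35 μL + 1600 μL = 1635 μL total → factor 1635/35 = 46.714
Step 3: 0.28 mL brought to 2450 μL → factor 2.45/0.28 = 8.75
Step 4: 0.85 mL + 10.8 mL = 11.65 mL total → factor 11.65/0.85 = 13.706
Product of known-step factors = 5602.3
Overall factor = 2.00 mM / (0.0381 μM) = 52493
Step-1 factor = 52493 / 5602.3 = 9.37
v = 3000 μL / 9.37 = 320 μL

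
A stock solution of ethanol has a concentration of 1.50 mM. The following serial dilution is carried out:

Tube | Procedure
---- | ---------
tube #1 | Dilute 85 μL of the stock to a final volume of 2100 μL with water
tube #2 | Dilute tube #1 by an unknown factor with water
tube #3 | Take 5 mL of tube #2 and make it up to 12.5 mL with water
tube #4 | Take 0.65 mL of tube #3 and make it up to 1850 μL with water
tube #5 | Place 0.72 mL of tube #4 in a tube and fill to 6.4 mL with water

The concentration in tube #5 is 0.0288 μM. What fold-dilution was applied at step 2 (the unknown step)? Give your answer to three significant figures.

33.3-fold

Step 1: 85 μL brought to 2100 μL → factor 2100/85 = 24.706
Step 2: unknown factor x
Step 3: 5 mL brought to 12.5 mL → factor 12.5/5 = 2.5
Step 4: 0.65 mL brought to 1850 μL → factor 1.85/0.65 = 2.8462
Step 5: 0.72 mL brought to 6.4 mL → factor 6.4/0.72 = 8.8889
Product of known-step factors = 1562.6
Overall factor = 1.50 mM / (0.0288 μM) = 52083
x = 52083 / 1562.6 = 33.3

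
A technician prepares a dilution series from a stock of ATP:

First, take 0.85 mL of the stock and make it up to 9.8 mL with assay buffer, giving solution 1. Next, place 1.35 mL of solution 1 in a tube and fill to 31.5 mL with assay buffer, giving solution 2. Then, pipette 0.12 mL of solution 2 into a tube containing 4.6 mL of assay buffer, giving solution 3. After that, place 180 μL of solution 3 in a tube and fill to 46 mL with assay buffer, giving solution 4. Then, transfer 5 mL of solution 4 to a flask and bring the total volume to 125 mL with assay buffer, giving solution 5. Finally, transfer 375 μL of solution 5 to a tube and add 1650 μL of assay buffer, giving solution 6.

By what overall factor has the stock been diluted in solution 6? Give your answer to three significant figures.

Step 1: 0.85 mL brought to 9.8 mL → factor 9.8/0.85 = 11.529
Step 2: 1.35 mL brought to 31.5 mL → factor 31.5/1.35 = 23.333
Step 3: 0.12 mL + 4.6 mL = 4.72 mL total → factor 4.72/0.12 = 39.333
Step 4: 180 μL brought to 46 mL → factor 46000/180 = 255.56
Step 5: 5 mL brought to 125 mL → factor 125/5 = 25
Step 6: 375 μL + 1650 μL = 2025 μL total → factor 2025/375 = 5.4
Overall dilution factor = 11.529 × 23.333 × 39.333 × 255.56 × 25 × 5.4 = 3.6506 × 10^8

3.65 × 10^8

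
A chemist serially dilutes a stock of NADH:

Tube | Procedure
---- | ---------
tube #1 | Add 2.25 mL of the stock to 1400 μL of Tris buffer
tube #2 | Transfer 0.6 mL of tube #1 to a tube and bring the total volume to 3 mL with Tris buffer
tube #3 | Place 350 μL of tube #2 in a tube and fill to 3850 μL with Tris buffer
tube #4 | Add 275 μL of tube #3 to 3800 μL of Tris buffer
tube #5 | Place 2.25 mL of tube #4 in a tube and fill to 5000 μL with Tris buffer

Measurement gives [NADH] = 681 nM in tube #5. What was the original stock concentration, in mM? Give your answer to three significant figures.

Step 1: 2.25 mL + 1400 μL = 3.65 mL total → factor 3.65/2.25 = 1.6222
Step 2: 0.6 mL brought to 3 mL → factor 3/0.6 = 5
Step 3: 350 μL brought to 3850 μL → factor 3850/350 = 11
Step 4: 275 μL + 3800 μL = 4075 μL total → factor 4075/275 = 14.818
Step 5: 2.25 mL brought to 5000 μL → factor 5/2.25 = 2.2222
Overall dilution factor = 1.6222 × 5 × 11 × 14.818 × 2.2222 = 2938
Stock = 681 nM × 2938 = 2.001 × 10^6 nM = 2.00 mM

2.00 mM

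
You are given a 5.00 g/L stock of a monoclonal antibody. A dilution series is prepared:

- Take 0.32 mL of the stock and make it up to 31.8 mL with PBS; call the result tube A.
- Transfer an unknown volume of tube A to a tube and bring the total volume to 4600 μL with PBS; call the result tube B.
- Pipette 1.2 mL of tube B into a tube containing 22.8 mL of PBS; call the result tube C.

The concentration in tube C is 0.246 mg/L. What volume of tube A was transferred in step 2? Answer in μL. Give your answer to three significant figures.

Step 1: 0.32 mL brought to 31.8 mL → factor 31.8/0.32 = 99.375
Step 2: v brought to 4600 μL → factor = 4600 μL/v
Step 3: 1.2 mL + 22.8 mL = 24 mL total → factor 24/1.2 = 20
Product of known-step factors = 1987.5
Overall factor = 5.00 g/L / (0.246 mg/L) = 20325
Step-2 factor = 20325 / 1987.5 = 10.227
v = 4600 μL / 10.227 = 450 μL

450 μL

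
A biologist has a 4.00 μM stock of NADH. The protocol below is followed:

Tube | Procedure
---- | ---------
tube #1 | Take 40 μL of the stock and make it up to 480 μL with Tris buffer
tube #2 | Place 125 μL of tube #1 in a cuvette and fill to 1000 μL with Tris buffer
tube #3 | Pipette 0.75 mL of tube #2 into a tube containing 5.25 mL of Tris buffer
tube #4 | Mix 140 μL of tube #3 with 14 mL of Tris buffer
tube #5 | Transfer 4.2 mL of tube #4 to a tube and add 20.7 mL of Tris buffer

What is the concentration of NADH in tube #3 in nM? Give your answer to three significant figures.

5.21 nM

Step 1: 40 μL brought to 480 μL → factor 480/40 = 12
Step 2: 125 μL brought to 1000 μL → factor 1000/125 = 8
Step 3: 0.75 mL + 5.25 mL = 6 mL total → factor 6/0.75 = 8
Dilution factor through tube #3 = 12 × 8 × 8 = 768
[tube #3] = 4.00 μM / 768 = 0.005208 μM = 5.21 nM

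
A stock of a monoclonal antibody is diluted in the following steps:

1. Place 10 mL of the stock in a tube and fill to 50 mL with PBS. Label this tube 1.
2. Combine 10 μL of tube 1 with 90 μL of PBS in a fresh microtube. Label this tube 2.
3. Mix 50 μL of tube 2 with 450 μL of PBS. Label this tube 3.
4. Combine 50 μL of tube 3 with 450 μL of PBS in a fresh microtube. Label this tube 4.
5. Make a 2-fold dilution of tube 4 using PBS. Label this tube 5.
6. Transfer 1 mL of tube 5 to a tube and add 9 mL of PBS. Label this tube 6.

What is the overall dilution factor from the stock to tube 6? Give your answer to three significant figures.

Step 1: 10 mL brought to 50 mL → factor 50/10 = 5
Step 2: 10 μL + 90 μL = 100 μL total → factor 100/10 = 10
Step 3: 50 μL + 450 μL = 500 μL total → factor 500/50 = 10
Step 4: 50 μL + 450 μL = 500 μL total → factor 500/50 = 10
Step 5: 2-fold → factor 2
Step 6: 1 mL + 9 mL = 10 mL total → factor 10/1 = 10
Overall dilution factor = 5 × 10 × 10 × 10 × 2 × 10 = 1 × 10^5

1.00 × 10^5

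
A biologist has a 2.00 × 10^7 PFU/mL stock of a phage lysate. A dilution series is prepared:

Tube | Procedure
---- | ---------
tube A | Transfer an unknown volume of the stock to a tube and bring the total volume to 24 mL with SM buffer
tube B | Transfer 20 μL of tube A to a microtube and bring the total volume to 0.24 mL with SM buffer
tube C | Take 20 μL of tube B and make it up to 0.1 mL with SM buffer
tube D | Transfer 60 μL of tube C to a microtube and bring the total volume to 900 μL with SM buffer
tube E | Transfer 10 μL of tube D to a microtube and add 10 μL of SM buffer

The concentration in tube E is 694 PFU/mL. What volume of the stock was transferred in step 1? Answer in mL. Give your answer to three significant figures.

1.50 mL

Step 1: v brought to 24 mL → factor = 24 mL/v
Step 2: 20 μL brought to 0.24 mL → factor 240/20 = 12
Step 3: 20 μL brought to 0.1 mL → factor 100/20 = 5
Step 4: 60 μL brought to 900 μL → factor 900/60 = 15
Step 5: 10 μL + 10 μL = 20 μL total → factor 20/10 = 2
Product of known-step factors = 1800
Overall factor = 2.00 × 10^7 PFU/mL / (694 PFU/mL) = 28818
Step-1 factor = 28818 / 1800 = 16.01
v = 24 mL / 16.01 = 1.50 mL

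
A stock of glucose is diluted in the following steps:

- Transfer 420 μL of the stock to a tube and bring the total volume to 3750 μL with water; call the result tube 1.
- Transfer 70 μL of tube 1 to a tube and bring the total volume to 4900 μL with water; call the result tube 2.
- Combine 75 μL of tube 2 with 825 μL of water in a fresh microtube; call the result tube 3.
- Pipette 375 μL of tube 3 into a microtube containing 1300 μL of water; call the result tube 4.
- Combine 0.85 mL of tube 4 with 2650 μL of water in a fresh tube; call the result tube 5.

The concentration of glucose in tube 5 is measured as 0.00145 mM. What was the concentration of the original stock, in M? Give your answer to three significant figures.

Step 1: 420 μL brought to 3750 μL → factor 3750/420 = 8.9286
Step 2: 70 μL brought to 4900 μL → factor 4900/70 = 70
Step 3: 75 μL + 825 μL = 900 μL total → factor 900/75 = 12
Step 4: 375 μL + 1300 μL = 1675 μL total → factor 1675/375 = 4.4667
Step 5: 0.85 mL + 2650 μL = 3.5 mL total → factor 3.5/0.85 = 4.1176
Overall dilution factor = 8.9286 × 70 × 12 × 4.4667 × 4.1176 = 1.3794 × 10^5
Stock = 0.00145 mM × 1.3794 × 10^5 = 200.0 mM = 0.200 M

0.200 M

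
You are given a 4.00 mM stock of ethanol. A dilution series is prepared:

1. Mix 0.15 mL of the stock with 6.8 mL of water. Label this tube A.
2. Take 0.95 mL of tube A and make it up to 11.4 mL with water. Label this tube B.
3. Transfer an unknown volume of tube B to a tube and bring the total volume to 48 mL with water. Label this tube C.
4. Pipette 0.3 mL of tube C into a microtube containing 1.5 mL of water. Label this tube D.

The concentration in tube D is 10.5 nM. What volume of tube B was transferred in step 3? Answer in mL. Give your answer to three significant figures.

Step 1: 0.15 mL + 6.8 mL = 6.95 mL total → factor 6.95/0.15 = 46.333
Step 2: 0.95 mL brought to 11.4 mL → factor 11.4/0.95 = 12
Step 3: v brought to 48 mL → factor = 48 mL/v
Step 4: 0.3 mL + 1.5 mL = 1.8 mL total → factor 1.8/0.3 = 6
Product of known-step factors = 3336
Overall factor = 4.00 mM / (10.5 nM) = 3.8095 × 10^5
Step-3 factor = 3.8095 × 10^5 / 3336 = 114.19
v = 48 mL / 114.19 = 0.420 mL

0.420 mL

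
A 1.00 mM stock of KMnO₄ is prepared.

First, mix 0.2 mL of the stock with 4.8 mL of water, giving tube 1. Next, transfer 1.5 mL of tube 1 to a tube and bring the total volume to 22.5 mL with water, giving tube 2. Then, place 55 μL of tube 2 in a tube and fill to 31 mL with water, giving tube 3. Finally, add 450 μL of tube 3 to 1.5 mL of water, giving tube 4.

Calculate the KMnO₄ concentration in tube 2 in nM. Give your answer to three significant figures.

Step 1: 0.2 mL + 4.8 mL = 5 mL total → factor 5/0.2 = 25
Step 2: 1.5 mL brought to 22.5 mL → factor 22.5/1.5 = 15
Dilution factor through tube 2 = 25 × 15 = 375
[tube 2] = 1.00 mM / 375 = 0.002667 mM = 2.67 × 10^3 nM

2.67 × 10^3 nM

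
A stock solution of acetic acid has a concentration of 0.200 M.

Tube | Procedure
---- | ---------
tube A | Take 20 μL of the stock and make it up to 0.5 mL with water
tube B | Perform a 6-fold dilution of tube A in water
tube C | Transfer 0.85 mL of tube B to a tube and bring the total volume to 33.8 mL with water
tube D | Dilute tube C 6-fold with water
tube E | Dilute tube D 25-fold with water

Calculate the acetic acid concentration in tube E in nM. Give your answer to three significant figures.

Step 1: 20 μL brought to 0.5 mL → factor 500/20 = 25
Step 2: 6-fold → factor 6
Step 3: 0.85 mL brought to 33.8 mL → factor 33.8/0.85 = 39.765
Step 4: 6-fold → factor 6
Step 5: 25-fold → factor 25
Dilution factor through tube E = 25 × 6 × 39.765 × 6 × 25 = 8.9471 × 10^5
[tube E] = 0.200 M / 8.9471 × 10^5 = 2.235 × 10^-7 M = 224 nM

224 nM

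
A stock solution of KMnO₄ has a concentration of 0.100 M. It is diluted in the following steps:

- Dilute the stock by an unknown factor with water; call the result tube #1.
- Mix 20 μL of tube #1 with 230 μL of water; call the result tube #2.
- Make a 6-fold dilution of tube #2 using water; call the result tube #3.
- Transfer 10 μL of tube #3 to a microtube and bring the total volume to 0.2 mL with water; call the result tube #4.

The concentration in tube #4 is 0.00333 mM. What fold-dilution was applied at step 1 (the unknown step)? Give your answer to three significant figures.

20.0-fold

Step 1: unknown factor x
Step 2: 20 μL + 230 μL = 250 μL total → factor 250/20 = 12.5
Step 3: 6-fold → factor 6
Step 4: 10 μL brought to 0.2 mL → factor 200/10 = 20
Product of known-step factors = 1500
Overall factor = 0.100 M / (0.00333 mM) = 30030
x = 30030 / 1500 = 20.0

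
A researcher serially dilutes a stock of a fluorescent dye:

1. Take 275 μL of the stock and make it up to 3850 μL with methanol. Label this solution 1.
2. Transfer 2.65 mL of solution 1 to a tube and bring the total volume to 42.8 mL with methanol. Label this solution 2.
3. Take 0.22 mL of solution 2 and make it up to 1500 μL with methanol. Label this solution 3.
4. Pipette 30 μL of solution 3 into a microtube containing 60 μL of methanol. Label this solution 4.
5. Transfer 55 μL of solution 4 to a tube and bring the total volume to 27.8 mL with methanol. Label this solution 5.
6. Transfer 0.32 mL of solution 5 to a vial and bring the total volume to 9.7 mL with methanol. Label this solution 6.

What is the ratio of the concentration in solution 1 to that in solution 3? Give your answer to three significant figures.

110

Step 1: 275 μL brought to 3850 μL → factor 3850/275 = 14
Step 2: 2.65 mL brought to 42.8 mL → factor 42.8/2.65 = 16.151
Step 3: 0.22 mL brought to 1500 μL → factor 1.5/0.22 = 6.8182
Dilution factor to solution 1 = 14; to solution 3 = 1541.7
[solution 1]/[solution 3] = (factor to solution 3)/(factor to solution 1) = 1541.7/14 = 110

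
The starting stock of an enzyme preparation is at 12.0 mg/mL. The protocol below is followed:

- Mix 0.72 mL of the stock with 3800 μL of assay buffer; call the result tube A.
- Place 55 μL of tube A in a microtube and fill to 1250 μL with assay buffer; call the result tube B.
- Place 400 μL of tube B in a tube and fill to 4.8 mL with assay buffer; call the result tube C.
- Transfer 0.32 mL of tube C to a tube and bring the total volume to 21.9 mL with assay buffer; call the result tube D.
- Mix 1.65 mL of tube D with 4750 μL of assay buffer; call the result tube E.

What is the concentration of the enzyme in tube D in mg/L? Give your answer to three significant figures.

Step 1: 0.72 mL + 3800 μL = 4.52 mL total → factor 4.52/0.72 = 6.2778
Step 2: 55 μL brought to 1250 μL → factor 1250/55 = 22.727
Step 3: 400 μL brought to 4.8 mL → factor 4800/400 = 12
Step 4: 0.32 mL brought to 21.9 mL → factor 21.9/0.32 = 68.438
Dilution factor through tube D = 6.2778 × 22.727 × 12 × 68.438 = 1.1717 × 10^5
[tube D] = 12.0 mg/mL / 1.1717 × 10^5 = 0.0001024 mg/mL = 0.102 mg/L

0.102 mg/L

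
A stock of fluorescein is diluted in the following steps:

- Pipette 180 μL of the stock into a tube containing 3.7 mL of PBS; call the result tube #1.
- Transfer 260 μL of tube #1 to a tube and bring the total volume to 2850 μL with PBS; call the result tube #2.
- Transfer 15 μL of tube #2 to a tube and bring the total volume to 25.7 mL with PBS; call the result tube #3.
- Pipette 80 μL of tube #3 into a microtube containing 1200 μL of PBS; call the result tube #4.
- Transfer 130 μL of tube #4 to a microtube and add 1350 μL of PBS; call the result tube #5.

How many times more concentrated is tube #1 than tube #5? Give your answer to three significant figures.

3.42 × 10^6

Step 1: 180 μL + 3.7 mL = 3880 μL total → factor 3880/180 = 21.556
Step 2: 260 μL brought to 2850 μL → factor 2850/260 = 10.962
Step 3: 15 μL brought to 25.7 mL → factor 25700/15 = 1713.3
Step 4: 80 μL + 1200 μL = 1280 μL total → factor 1280/80 = 16
Step 5: 130 μL + 1350 μL = 1480 μL total → factor 1480/130 = 11.385
Dilution factor to tube #1 = 21.556; to tube #5 = 7.3741 × 10^7
[tube #1]/[tube #5] = (factor to tube #5)/(factor to tube #1) = 7.3741 × 10^7/21.556 = 3.42 × 10^6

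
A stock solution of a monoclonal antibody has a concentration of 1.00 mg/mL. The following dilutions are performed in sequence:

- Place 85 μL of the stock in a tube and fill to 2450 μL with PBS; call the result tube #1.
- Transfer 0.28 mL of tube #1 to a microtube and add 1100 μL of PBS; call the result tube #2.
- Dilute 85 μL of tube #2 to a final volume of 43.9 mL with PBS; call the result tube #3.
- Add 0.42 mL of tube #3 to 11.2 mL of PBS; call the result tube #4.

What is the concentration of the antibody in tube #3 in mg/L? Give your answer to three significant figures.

Step 1: 85 μL brought to 2450 μL → factor 2450/85 = 28.824
Step 2: 0.28 mL + 1100 μL = 1.38 mL total → factor 1.38/0.28 = 4.9286
Step 3: 85 μL brought to 43.9 mL → factor 43900/85 = 516.47
Dilution factor through tube #3 = 28.824 × 4.9286 × 516.47 = 73369
[tube #3] = 1.00 mg/mL / 73369 = 1.363 × 10^-5 mg/mL = 0.0136 mg/L

0.0136 mg/L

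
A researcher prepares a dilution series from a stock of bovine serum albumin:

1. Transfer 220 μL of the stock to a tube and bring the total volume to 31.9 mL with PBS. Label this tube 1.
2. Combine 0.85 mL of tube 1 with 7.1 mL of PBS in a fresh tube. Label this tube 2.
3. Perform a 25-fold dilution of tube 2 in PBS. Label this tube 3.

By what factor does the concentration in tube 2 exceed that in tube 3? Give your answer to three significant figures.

25.0

Step 1: 220 μL brought to 31.9 mL → factor 31900/220 = 145
Step 2: 0.85 mL + 7.1 mL = 7.95 mL total → factor 7.95/0.85 = 9.3529
Step 3: 25-fold → factor 25
Dilution factor to tube 2 = 1356.2; to tube 3 = 33904
[tube 2]/[tube 3] = (factor to tube 3)/(factor to tube 2) = 33904/1356.2 = 25.0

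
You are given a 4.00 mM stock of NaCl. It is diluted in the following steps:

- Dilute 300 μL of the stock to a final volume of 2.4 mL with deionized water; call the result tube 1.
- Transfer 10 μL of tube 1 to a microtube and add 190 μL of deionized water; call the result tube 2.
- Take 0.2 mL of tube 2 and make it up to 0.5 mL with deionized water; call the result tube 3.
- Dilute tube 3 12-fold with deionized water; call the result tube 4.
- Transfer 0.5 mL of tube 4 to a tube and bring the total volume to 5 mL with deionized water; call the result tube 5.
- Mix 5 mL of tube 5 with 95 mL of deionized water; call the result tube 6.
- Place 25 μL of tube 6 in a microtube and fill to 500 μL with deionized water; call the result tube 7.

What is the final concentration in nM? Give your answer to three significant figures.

Step 1: 300 μL brought to 2.4 mL → factor 2400/300 = 8
Step 2: 10 μL + 190 μL = 200 μL total → factor 200/10 = 20
Step 3: 0.2 mL brought to 0.5 mL → factor 0.5/0.2 = 2.5
Step 4: 12-fold → factor 12
Step 5: 0.5 mL brought to 5 mL → factor 5/0.5 = 10
Step 6: 5 mL + 95 mL = 100 mL total → factor 100/5 = 20
Step 7: 25 μL brought to 500 μL → factor 500/25 = 20
Overall dilution factor = 8 × 20 × 2.5 × 12 × 10 × 20 × 20 = 1.92 × 10^7
Final = 4.00 mM / 1.92 × 10^7 = 2.083 × 10^-7 mM = 0.208 nM

0.208 nM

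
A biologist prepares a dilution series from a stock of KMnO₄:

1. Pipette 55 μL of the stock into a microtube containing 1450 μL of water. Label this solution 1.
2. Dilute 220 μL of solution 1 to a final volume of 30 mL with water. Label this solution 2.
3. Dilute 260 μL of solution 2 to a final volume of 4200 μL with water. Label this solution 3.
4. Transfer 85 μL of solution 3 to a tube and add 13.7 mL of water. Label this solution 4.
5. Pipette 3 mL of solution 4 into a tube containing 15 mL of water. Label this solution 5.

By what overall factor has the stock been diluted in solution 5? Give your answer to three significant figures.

Step 1: 55 μL + 1450 μL = 1505 μL total → factor 1505/55 = 27.364
Step 2: 220 μL brought to 30 mL → factor 30000/220 = 136.36
Step 3: 260 μL brought to 4200 μL → factor 4200/260 = 16.154
Step 4: 85 μL + 13.7 mL = 13785 μL total → factor 13785/85 = 162.18
Step 5: 3 mL + 15 mL = 18 mL total → factor 18/3 = 6
Overall dilution factor = 27.364 × 136.36 × 16.154 × 162.18 × 6 = 5.8653 × 10^7

5.87 × 10^7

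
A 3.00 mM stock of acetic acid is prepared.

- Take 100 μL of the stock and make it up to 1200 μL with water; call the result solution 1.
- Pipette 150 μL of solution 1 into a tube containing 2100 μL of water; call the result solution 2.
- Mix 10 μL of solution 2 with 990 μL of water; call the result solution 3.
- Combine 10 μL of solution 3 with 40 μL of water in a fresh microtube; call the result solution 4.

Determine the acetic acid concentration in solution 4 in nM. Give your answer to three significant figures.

33.3 nM

Step 1: 100 μL brought to 1200 μL → factor 1200/100 = 12
Step 2: 150 μL + 2100 μL = 2250 μL total → factor 2250/150 = 15
Step 3: 10 μL + 990 μL = 1000 μL total → factor 1000/10 = 100
Step 4: 10 μL + 40 μL = 50 μL total → factor 50/10 = 5
Overall dilution factor = 12 × 15 × 100 × 5 = 90000
Final = 3.00 mM / 90000 = 3.333 × 10^-5 mM = 33.3 nM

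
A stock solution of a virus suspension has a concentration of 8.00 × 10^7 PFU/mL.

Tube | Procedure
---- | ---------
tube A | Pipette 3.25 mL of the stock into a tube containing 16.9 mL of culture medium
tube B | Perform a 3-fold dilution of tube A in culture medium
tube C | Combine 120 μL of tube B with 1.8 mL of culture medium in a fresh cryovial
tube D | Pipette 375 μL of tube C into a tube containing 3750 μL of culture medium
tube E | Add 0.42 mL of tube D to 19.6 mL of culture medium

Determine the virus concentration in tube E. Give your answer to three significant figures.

513 PFU/mL

Step 1: 3.25 mL + 16.9 mL = 20.15 mL total → factor 20.15/3.25 = 6.2
Step 2: 3-fold → factor 3
Step 3: 120 μL + 1.8 mL = 1920 μL total → factor 1920/120 = 16
Step 4: 375 μL + 3750 μL = 4125 μL total → factor 4125/375 = 11
Step 5: 0.42 mL + 19.6 mL = 20.02 mL total → factor 20.02/0.42 = 47.667
Overall dilution factor = 6.2 × 3 × 16 × 11 × 47.667 = 1.5604 × 10^5
Final = 8.00 × 10^7 PFU/mL / 1.5604 × 10^5 = 513 PFU/mL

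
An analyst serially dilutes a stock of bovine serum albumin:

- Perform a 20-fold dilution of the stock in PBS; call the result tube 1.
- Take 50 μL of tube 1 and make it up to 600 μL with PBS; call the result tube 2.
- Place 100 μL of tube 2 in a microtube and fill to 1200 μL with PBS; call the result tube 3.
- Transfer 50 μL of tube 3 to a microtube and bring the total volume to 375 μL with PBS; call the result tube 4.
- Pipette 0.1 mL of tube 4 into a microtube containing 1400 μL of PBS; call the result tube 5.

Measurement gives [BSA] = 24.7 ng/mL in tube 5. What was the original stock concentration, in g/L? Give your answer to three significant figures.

Step 1: 20-fold → factor 20
Step 2: 50 μL brought to 600 μL → factor 600/50 = 12
Step 3: 100 μL brought to 1200 μL → factor 1200/100 = 12
Step 4: 50 μL brought to 375 μL → factor 375/50 = 7.5
Step 5: 0.1 mL + 1400 μL = 1.5 mL total → factor 1.5/0.1 = 15
Overall dilution factor = 20 × 12 × 12 × 7.5 × 15 = 3.24 × 10^5
Stock = 24.7 ng/mL × 3.24 × 10^5 = 8.003 × 10^6 ng/mL = 8.00 g/L

8.00 g/L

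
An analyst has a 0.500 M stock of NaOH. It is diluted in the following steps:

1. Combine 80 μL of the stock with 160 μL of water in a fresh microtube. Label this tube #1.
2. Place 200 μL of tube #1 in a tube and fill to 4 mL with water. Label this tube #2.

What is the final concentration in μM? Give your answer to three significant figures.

8.33 × 10^3 μM

Step 1: 80 μL + 160 μL = 240 μL total → factor 240/80 = 3
Step 2: 200 μL brought to 4 mL → factor 4000/200 = 20
Overall dilution factor = 3 × 20 = 60
Final = 0.500 M / 60 = 0.008333 M = 8.33 × 10^3 μM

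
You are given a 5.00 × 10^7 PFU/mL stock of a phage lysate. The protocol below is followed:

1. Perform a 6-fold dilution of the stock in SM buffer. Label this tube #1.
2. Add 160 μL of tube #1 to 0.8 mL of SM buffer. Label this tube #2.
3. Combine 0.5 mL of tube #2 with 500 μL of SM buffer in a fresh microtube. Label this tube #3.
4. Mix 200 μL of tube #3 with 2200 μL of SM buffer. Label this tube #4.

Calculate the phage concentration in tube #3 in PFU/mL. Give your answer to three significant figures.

6.94 × 10^5 PFU/mL

Step 1: 6-fold → factor 6
Step 2: 160 μL + 0.8 mL = 960 μL total → factor 960/160 = 6
Step 3: 0.5 mL + 500 μL = 1 mL total → factor 1/0.5 = 2
Dilution factor through tube #3 = 6 × 6 × 2 = 72
[tube #3] = 5.00 × 10^7 PFU/mL / 72 = 6.94 × 10^5 PFU/mL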